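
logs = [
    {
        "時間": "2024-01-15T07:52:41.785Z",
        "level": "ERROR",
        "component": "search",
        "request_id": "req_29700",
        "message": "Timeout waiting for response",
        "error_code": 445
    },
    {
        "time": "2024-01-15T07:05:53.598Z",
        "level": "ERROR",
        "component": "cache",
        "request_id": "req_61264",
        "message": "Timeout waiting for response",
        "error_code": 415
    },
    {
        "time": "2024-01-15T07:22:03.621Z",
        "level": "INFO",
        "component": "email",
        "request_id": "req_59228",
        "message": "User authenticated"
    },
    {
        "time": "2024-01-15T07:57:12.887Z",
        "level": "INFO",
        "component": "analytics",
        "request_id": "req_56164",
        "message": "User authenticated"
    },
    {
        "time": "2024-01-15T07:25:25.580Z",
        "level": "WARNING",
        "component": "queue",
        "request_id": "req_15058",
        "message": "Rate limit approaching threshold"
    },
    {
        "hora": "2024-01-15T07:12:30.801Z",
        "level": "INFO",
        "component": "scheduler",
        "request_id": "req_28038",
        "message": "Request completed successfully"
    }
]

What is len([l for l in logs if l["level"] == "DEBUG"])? 0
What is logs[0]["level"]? "ERROR"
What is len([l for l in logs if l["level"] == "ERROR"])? 2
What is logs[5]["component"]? "scheduler"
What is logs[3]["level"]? "INFO"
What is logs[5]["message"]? "Request completed successfully"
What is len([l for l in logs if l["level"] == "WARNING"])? 1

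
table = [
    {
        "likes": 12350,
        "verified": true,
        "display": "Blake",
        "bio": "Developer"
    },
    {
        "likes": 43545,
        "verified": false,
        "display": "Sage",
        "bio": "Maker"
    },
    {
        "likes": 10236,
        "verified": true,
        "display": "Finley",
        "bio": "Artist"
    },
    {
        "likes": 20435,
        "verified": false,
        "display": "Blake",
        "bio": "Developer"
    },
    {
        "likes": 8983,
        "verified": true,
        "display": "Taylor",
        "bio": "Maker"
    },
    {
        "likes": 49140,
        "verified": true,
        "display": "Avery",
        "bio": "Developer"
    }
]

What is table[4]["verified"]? True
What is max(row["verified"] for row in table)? True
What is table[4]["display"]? "Taylor"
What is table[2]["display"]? "Finley"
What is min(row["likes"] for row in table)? 8983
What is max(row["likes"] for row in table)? 49140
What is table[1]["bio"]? "Maker"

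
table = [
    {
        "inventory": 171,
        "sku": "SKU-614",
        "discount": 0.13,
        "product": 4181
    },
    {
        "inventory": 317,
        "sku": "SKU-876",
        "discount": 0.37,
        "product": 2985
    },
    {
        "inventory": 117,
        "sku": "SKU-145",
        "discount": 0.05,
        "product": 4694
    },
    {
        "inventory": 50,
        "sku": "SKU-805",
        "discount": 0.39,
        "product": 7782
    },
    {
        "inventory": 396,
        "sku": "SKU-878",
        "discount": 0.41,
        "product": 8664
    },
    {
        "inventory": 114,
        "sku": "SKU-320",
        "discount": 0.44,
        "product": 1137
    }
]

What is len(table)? 6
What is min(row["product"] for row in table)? 1137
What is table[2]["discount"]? 0.05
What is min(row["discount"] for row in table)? 0.05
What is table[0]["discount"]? 0.13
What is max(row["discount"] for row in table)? 0.44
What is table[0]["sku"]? "SKU-614"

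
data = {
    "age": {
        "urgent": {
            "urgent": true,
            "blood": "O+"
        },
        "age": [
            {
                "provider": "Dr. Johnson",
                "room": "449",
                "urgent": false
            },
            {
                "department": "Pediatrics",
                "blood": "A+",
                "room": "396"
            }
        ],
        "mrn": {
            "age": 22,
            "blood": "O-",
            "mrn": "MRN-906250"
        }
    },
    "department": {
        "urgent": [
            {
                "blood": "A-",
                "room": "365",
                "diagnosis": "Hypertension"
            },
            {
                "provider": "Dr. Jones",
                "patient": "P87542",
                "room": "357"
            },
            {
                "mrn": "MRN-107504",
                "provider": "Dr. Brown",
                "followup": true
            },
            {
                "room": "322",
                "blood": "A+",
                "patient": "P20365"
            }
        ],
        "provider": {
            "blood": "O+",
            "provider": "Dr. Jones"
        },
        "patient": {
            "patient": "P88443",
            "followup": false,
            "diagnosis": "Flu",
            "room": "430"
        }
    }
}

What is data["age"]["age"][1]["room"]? "396"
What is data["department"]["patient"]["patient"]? "P88443"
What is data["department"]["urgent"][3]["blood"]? "A+"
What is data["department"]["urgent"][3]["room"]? "322"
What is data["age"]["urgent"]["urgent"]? True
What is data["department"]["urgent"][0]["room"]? "365"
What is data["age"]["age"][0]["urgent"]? False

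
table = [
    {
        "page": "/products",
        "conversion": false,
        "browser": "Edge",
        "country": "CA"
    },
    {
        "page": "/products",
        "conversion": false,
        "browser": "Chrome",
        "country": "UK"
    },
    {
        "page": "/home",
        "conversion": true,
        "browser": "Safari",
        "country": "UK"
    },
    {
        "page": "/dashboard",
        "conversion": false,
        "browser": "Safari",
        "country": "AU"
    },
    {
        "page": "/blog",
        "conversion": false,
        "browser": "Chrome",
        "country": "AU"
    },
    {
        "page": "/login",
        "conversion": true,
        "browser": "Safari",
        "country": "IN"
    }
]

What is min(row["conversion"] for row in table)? False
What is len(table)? 6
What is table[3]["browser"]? "Safari"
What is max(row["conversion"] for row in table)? True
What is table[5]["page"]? "/login"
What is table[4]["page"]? "/blog"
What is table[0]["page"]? "/products"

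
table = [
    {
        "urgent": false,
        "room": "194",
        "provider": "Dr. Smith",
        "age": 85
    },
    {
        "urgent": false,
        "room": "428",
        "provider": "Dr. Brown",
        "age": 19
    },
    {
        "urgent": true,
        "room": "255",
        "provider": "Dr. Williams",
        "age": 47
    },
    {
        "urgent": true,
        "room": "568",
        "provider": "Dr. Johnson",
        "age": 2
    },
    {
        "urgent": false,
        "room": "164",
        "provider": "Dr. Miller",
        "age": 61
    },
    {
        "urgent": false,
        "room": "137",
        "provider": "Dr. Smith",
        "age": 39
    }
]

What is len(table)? 6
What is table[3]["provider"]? "Dr. Johnson"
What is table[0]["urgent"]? False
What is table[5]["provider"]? "Dr. Smith"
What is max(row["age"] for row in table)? 85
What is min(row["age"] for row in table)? 2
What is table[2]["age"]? 47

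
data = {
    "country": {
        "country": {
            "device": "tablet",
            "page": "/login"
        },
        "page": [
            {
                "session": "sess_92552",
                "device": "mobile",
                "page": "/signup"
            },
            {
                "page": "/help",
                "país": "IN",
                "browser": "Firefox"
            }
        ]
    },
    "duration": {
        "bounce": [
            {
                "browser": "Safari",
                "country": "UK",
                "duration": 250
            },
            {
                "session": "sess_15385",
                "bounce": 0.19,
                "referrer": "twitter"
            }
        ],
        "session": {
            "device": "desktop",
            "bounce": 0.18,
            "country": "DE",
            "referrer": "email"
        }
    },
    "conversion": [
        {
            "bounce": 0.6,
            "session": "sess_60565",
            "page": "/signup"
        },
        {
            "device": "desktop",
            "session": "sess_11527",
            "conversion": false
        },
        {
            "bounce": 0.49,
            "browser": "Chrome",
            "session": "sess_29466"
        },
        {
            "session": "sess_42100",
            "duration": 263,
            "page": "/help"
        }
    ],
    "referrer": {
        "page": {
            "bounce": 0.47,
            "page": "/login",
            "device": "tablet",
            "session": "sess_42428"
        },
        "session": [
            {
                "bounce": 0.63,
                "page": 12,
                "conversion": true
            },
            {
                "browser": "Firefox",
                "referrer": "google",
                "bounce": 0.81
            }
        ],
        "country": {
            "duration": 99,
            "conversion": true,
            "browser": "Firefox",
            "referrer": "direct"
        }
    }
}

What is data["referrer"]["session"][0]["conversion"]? True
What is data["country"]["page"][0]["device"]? "mobile"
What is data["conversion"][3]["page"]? "/help"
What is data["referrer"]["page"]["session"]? "sess_42428"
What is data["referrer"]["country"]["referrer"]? "direct"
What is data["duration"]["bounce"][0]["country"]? "UK"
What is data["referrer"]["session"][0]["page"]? 12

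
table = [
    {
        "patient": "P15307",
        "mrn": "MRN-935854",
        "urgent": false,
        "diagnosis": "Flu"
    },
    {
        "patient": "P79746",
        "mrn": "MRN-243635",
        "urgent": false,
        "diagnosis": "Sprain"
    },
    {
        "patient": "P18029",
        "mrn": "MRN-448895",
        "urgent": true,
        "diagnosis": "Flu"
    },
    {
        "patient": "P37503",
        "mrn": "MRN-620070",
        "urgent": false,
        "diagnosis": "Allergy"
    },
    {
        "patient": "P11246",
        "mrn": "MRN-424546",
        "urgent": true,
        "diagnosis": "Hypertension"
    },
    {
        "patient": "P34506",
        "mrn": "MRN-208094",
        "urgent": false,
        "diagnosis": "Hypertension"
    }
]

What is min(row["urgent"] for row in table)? False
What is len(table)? 6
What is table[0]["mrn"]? "MRN-935854"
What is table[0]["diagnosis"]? "Flu"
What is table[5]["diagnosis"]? "Hypertension"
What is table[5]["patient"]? "P34506"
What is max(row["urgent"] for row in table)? True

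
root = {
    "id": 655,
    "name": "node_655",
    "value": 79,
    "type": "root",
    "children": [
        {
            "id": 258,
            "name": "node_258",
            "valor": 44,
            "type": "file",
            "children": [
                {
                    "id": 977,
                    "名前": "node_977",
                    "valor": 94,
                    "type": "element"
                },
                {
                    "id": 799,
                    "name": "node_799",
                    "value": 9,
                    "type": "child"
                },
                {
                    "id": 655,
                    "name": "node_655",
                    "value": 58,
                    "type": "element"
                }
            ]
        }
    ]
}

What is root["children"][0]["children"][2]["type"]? "element"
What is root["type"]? "root"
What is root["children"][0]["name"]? "node_258"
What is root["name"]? "node_655"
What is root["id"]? 655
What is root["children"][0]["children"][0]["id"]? 977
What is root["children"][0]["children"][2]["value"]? 58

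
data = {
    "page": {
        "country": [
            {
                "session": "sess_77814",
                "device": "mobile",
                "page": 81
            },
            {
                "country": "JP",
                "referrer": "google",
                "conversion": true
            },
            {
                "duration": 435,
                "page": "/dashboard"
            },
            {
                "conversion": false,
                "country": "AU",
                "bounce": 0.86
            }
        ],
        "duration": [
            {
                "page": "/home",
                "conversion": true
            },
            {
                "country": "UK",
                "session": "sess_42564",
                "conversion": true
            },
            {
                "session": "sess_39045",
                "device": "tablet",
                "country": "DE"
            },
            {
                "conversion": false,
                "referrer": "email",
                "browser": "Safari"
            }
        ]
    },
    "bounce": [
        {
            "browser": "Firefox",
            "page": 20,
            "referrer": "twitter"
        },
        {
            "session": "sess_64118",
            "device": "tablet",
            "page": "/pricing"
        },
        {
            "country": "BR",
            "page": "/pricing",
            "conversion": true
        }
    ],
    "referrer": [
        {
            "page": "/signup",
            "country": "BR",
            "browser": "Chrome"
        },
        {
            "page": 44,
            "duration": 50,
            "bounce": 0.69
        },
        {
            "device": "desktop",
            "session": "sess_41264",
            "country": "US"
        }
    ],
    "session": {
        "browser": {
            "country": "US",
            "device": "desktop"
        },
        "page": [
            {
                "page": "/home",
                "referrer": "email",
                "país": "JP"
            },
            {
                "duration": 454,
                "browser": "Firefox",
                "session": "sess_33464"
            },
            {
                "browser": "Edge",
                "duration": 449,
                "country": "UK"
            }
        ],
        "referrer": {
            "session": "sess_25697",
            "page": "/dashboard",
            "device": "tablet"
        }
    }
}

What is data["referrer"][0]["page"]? "/signup"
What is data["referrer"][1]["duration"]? 50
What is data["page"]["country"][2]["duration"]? 435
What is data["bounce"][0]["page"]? 20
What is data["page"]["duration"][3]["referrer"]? "email"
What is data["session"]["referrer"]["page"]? "/dashboard"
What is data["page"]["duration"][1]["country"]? "UK"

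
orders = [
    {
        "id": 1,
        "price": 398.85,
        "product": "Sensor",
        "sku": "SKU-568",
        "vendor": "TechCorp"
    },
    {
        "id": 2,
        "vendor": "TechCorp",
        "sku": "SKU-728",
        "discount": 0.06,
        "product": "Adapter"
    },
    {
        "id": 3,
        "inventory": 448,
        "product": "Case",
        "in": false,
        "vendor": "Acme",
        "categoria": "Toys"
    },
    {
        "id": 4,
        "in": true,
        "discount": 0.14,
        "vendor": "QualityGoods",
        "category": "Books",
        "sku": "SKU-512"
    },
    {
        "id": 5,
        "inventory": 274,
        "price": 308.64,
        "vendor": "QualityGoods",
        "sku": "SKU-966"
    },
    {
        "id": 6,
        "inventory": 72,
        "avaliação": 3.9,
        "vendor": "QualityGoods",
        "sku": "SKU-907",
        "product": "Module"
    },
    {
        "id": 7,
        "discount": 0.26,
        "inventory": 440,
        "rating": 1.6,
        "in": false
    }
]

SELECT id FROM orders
[1, 2, 3, 4, 5, 6, 7]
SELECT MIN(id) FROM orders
1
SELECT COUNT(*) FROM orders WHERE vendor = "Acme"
1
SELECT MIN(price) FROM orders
308.64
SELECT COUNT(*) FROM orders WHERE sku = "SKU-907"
1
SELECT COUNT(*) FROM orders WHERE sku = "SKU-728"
1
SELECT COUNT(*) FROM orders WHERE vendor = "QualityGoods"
3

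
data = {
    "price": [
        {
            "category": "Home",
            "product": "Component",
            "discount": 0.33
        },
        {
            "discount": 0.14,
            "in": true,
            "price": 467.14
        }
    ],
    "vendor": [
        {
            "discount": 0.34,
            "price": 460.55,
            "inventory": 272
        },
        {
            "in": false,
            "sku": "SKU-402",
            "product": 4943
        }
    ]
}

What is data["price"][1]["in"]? True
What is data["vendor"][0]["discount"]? 0.34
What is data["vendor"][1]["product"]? 4943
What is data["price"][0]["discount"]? 0.33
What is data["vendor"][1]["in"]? False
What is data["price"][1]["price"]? 467.14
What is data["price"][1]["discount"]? 0.14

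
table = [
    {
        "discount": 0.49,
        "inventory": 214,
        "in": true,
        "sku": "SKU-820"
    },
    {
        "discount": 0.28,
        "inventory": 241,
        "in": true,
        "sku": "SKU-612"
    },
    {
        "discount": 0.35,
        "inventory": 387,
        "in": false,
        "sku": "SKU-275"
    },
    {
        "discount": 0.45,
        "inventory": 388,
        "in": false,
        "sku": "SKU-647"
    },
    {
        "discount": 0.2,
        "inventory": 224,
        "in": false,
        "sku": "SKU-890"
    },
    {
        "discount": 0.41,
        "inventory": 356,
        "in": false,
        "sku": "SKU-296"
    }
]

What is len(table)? 6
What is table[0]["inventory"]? 214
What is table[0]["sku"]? "SKU-820"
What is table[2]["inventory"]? 387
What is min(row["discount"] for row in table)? 0.2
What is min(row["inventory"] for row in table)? 214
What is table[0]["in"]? True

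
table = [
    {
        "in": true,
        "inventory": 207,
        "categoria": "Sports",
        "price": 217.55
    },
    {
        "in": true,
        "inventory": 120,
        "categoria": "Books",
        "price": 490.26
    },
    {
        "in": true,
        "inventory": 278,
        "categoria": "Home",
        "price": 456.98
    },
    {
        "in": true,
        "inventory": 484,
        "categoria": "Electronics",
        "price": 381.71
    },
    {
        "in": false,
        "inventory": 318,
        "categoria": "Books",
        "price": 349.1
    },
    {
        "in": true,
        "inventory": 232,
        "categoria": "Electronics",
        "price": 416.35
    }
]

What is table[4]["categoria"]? "Books"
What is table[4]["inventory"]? 318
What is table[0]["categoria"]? "Sports"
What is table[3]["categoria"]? "Electronics"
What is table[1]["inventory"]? 120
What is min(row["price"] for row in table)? 217.55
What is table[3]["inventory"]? 484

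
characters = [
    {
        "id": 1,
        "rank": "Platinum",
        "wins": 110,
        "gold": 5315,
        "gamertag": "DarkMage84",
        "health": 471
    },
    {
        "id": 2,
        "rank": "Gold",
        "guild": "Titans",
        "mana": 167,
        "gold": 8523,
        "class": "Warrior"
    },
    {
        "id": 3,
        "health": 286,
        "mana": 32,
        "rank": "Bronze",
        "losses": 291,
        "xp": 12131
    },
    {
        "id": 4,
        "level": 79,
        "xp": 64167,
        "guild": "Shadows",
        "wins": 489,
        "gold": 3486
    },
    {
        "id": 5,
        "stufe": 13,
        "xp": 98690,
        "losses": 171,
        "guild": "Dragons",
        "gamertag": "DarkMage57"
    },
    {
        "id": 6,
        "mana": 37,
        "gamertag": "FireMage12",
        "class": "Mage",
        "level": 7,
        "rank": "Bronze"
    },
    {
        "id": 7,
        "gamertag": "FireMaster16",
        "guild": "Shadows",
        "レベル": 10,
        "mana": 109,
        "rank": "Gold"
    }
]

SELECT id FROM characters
[1, 2, 3, 4, 5, 6, 7]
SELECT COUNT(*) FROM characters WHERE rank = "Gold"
2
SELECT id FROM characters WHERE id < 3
[1, 2]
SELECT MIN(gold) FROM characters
3486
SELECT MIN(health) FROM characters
286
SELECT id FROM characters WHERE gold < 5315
[4]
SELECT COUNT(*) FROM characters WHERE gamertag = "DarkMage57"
1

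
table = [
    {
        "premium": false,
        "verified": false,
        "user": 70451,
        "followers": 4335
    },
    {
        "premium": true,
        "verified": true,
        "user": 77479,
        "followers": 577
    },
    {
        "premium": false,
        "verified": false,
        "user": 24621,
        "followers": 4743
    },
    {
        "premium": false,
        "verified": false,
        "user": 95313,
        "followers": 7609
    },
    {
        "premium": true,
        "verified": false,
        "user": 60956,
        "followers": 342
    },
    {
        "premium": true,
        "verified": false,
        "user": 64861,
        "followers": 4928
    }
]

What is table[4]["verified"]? False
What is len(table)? 6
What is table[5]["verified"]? False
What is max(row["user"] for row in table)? 95313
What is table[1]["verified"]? True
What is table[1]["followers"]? 577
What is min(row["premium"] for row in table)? False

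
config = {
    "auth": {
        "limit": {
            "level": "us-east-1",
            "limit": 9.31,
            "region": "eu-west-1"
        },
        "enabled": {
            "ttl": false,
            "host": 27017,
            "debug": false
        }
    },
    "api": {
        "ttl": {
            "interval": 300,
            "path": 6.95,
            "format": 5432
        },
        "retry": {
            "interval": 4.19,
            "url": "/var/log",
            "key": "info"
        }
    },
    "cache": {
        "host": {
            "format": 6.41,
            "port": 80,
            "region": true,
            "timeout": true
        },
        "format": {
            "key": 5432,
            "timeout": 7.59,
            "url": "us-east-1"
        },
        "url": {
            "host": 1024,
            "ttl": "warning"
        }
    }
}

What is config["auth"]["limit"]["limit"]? 9.31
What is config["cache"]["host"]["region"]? True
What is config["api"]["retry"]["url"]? "/var/log"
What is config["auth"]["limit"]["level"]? "us-east-1"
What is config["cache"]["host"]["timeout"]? True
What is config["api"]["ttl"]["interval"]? 300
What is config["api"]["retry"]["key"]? "info"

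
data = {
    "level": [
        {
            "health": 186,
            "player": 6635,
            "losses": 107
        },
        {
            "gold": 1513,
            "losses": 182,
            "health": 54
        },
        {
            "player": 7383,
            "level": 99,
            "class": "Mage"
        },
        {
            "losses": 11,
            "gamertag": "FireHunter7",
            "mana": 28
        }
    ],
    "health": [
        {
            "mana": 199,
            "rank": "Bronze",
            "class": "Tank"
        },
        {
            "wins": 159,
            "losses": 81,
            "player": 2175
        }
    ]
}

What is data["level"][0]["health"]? 186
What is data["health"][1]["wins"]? 159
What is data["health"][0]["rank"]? "Bronze"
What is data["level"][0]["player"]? 6635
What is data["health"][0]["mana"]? 199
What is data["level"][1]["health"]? 54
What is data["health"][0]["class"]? "Tank"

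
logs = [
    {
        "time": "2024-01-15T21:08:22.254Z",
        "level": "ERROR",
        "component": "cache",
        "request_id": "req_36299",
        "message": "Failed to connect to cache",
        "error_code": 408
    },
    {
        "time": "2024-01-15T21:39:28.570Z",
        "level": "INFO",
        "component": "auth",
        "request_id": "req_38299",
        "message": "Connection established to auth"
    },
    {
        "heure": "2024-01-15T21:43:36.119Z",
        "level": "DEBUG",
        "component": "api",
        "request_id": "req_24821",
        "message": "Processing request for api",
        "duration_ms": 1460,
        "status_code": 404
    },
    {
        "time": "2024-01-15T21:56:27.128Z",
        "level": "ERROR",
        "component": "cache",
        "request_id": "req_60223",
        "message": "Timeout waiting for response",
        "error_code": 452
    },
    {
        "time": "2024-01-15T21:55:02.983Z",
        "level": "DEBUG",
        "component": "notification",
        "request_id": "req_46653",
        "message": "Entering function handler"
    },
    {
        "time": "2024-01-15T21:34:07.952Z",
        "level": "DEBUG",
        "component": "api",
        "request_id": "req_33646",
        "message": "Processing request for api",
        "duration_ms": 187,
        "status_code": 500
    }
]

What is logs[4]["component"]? "notification"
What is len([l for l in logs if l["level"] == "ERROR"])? 2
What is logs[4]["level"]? "DEBUG"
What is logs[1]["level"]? "INFO"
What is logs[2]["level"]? "DEBUG"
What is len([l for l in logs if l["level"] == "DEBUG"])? 3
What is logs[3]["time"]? "2024-01-15T21:56:27.128Z"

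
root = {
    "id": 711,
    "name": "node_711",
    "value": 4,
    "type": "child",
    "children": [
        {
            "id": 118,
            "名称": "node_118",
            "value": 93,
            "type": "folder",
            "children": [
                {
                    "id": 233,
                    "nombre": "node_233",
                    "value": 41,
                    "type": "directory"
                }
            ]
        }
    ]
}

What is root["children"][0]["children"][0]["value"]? 41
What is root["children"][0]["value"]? 93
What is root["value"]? 4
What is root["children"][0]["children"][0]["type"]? "directory"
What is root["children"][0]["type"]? "folder"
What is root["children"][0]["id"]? 118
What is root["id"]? 711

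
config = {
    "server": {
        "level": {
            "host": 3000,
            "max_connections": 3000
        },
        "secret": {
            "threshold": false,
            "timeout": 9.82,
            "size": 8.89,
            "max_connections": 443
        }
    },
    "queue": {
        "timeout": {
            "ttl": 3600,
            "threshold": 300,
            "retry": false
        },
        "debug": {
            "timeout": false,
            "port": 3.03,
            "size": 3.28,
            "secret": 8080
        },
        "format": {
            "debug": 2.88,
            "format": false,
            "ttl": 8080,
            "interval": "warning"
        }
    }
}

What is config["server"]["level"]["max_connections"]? 3000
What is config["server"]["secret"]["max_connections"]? 443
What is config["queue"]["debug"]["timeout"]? False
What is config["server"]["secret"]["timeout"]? 9.82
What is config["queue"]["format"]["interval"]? "warning"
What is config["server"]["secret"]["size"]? 8.89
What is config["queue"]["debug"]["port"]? 3.03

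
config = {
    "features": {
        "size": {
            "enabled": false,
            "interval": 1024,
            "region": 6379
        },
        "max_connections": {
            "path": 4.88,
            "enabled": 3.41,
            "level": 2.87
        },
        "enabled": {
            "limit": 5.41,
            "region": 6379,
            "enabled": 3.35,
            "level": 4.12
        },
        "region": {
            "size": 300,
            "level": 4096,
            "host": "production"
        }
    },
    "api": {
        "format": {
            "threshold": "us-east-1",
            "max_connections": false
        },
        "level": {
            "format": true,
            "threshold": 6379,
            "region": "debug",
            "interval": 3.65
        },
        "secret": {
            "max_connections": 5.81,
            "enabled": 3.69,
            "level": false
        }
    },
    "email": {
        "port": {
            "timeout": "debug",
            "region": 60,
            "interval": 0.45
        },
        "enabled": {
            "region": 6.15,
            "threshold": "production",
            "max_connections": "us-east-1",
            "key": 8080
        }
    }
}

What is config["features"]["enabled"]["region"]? 6379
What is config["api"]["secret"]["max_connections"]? 5.81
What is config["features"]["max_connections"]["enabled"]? 3.41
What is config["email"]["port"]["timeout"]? "debug"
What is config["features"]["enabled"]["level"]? 4.12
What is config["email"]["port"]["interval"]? 0.45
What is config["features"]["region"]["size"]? 300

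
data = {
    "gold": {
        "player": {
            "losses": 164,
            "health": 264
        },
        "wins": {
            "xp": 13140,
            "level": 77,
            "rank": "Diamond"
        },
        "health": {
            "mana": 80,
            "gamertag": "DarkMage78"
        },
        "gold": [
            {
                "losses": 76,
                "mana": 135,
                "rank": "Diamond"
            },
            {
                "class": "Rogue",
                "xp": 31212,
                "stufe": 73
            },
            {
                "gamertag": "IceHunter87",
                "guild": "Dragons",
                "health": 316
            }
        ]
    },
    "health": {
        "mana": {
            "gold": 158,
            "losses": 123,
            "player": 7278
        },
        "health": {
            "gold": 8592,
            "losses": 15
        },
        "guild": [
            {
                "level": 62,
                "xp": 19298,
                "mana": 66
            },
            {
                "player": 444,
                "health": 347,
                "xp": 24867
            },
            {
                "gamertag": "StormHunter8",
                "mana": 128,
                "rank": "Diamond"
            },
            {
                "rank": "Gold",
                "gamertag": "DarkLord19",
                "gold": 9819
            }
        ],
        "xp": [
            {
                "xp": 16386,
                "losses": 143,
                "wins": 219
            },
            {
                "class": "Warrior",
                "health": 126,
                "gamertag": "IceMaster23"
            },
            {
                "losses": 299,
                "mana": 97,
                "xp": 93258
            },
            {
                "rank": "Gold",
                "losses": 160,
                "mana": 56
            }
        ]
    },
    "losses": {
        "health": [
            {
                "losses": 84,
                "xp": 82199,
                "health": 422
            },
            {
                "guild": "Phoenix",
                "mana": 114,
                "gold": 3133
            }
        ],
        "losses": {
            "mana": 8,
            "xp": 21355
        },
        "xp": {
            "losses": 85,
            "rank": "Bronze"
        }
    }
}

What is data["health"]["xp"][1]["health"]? 126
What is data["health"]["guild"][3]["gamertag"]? "DarkLord19"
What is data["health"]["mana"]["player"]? 7278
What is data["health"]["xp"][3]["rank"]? "Gold"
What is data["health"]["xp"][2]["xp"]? 93258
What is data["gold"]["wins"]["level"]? 77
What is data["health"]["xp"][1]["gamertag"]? "IceMaster23"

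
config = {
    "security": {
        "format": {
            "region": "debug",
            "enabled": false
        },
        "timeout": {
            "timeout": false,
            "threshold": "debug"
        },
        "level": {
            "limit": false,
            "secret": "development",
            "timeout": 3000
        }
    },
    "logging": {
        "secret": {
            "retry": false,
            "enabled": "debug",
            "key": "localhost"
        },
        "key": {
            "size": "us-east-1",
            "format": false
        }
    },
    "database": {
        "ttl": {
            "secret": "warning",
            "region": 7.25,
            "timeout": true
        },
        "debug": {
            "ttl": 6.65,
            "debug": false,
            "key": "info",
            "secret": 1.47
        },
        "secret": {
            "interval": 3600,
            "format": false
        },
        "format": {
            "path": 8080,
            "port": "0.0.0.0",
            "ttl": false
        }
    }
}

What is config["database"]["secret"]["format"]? False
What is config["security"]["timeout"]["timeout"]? False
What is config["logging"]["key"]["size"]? "us-east-1"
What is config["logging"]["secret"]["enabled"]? "debug"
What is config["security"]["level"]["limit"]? False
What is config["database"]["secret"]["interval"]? 3600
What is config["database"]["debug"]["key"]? "info"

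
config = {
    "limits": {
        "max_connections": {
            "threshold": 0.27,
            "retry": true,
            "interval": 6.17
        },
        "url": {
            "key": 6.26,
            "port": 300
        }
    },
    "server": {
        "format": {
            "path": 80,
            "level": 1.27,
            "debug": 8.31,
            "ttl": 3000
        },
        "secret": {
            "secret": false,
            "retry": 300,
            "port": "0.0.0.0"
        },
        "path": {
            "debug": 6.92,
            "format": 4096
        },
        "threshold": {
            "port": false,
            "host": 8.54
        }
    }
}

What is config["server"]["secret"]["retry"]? 300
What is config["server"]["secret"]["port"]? "0.0.0.0"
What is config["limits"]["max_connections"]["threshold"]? 0.27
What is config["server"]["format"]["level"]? 1.27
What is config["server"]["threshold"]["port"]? False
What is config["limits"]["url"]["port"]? 300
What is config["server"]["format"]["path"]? 80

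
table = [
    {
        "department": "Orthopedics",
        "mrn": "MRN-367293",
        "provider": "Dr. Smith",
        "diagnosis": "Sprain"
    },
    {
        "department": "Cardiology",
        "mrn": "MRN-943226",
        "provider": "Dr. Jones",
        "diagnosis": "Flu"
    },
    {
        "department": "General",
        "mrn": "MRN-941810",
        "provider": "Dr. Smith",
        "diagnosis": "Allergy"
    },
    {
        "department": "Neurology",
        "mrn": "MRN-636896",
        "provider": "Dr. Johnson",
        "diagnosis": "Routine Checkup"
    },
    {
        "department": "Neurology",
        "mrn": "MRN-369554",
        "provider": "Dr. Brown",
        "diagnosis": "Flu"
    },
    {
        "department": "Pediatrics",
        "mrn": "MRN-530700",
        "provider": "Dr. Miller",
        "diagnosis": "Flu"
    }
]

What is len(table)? 6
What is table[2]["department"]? "General"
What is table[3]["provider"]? "Dr. Johnson"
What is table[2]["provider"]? "Dr. Smith"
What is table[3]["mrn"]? "MRN-636896"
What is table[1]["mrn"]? "MRN-943226"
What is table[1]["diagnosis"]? "Flu"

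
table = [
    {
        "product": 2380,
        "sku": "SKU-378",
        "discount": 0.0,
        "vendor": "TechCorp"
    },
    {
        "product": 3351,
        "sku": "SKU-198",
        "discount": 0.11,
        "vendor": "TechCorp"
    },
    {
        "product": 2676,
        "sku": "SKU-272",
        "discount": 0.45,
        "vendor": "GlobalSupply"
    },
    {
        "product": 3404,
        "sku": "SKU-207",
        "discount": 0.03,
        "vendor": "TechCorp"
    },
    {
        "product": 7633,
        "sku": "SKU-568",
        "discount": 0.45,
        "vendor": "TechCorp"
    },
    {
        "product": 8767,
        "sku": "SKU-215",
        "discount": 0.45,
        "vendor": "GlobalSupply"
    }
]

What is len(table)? 6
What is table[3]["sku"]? "SKU-207"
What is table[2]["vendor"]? "GlobalSupply"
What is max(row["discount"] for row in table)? 0.45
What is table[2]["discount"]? 0.45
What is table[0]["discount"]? 0.0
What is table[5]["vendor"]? "GlobalSupply"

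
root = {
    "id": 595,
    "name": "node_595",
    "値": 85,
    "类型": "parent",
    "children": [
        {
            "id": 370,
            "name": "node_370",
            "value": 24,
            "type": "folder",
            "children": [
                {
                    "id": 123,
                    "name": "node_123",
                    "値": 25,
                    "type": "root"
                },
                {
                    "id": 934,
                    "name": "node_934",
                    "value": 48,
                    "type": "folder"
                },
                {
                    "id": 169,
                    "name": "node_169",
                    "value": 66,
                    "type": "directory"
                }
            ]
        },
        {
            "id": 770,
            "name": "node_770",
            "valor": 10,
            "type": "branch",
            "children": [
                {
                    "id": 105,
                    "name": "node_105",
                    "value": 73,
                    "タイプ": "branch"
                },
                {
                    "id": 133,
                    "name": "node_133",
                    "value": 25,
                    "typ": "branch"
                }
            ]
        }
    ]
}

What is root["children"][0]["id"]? 370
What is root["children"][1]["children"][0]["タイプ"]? "branch"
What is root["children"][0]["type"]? "folder"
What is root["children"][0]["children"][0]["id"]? 123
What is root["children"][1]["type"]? "branch"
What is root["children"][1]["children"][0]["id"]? 105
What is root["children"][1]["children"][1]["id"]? 133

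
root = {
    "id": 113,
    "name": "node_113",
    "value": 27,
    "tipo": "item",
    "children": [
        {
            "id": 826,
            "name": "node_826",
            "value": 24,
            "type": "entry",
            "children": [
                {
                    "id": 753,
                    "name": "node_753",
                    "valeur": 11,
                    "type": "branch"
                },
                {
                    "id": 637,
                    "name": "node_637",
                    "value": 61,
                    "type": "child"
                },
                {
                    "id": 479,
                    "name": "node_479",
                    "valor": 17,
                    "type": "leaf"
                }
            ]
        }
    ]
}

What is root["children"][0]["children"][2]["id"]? 479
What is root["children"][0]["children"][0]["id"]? 753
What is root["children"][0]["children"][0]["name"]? "node_753"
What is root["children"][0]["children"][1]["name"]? "node_637"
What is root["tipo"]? "item"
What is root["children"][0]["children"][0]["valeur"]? 11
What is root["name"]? "node_113"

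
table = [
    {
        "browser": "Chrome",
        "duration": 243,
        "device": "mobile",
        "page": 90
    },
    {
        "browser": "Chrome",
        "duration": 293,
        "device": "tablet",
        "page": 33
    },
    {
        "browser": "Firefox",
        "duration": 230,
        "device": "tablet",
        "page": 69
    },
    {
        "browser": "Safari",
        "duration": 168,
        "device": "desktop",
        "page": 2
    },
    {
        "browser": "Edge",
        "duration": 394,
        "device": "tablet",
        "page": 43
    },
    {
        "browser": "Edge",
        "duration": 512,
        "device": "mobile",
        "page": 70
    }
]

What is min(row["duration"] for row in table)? 168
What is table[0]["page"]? 90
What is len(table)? 6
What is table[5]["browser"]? "Edge"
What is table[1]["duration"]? 293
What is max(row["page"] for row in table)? 90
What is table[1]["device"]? "tablet"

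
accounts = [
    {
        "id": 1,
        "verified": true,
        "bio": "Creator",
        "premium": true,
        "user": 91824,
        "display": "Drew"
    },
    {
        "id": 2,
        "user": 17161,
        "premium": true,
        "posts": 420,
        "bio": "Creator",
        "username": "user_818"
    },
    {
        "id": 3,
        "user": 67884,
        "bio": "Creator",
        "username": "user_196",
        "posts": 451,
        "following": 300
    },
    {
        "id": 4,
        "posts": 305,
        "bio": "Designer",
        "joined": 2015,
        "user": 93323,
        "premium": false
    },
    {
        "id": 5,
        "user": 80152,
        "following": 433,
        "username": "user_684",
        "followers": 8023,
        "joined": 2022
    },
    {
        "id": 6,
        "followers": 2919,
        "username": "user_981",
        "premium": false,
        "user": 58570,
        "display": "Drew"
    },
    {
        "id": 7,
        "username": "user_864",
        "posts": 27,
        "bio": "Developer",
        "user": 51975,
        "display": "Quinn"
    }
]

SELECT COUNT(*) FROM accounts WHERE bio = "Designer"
1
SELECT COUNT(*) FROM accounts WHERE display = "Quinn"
1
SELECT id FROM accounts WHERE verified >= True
[1]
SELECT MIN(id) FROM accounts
1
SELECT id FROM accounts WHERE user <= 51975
[2, 7]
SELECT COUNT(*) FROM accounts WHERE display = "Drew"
2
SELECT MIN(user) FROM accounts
17161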